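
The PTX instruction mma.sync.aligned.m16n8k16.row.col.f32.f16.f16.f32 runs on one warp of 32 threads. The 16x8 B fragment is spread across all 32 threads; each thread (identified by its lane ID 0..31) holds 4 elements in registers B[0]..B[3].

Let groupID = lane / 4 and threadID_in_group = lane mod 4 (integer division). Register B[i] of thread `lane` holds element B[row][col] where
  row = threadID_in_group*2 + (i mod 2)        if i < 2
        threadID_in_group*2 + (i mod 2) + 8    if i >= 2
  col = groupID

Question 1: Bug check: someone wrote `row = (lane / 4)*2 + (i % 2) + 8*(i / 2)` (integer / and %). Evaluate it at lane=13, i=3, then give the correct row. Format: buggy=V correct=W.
`(lane / 4)*2 + (i % 2) + 8*(i / 2)`[13,3]->15
L=13->g=13>>2=3, t=13&3=1
[3]->row 1·2+1+8=11  col g=3
row: 15 vs 11

buggy=15 correct=11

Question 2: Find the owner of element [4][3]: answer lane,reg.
14,0

c=3⇒gr=3  r=4⇒Rb=0,th=2,odd=0
L=3*4+2=14  i=0*2+0=0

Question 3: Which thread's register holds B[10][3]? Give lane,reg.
13,2

c=3⇒gr=3  r=10⇒Rb=1,th=1,odd=0
L=3*4+1=13  i=1*2+0=2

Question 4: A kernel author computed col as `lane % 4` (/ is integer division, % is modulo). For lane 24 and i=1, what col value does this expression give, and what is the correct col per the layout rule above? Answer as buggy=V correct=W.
`lane % 4`[24,1]->0
24: g=6,t=0
[1] (0*2+1+0,6) = (1,6)
col: 0 vs 6

buggy=0 correct=6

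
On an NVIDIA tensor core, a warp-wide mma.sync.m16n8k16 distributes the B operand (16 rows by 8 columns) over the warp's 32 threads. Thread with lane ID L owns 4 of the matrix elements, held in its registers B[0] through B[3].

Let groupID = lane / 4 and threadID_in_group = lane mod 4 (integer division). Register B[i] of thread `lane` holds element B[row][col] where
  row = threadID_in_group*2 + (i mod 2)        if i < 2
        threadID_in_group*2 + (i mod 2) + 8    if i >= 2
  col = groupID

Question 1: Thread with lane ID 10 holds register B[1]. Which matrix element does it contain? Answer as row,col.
lane 10⇒10/4=2, 10 mod 4=2
i=1  r:2·2+1+0⇒5  c:2

5,2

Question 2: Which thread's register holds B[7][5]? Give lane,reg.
c=5⇒gr=5  r=7⇒Rb=0,th=3,odd=1
L=5*4+3=23  i=0*2+1=1

23,1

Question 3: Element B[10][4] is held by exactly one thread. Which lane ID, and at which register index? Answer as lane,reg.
c: 4->gid=4  r: 10->r8=1,tid=1,i&1=0
L=4*4+1=17  i=1*2+0=2

17,2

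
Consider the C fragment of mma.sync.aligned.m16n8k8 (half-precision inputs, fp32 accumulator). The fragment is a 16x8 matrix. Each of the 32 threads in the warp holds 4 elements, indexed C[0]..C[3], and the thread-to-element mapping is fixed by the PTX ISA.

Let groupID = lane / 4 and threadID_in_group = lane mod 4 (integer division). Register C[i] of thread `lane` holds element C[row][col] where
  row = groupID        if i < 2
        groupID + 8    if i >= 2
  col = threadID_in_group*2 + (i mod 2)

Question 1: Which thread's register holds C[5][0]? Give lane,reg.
r=5->g=5,rb=0  c=0->t=0,b0=0
L=5*4+0=20  i=0*2+0=0

20,0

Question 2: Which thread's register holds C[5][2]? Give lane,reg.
r: 5->gid=5,r8=0  c: 2->tid=1,i&1=0
L=5*4+1=21  i=0*2+0=0

21,0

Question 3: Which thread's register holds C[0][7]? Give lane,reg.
3,1

r=0⇒gr=0,Rb=0  c=7⇒th=3,odd=1
L=0*4+3=3  i=0*2+1=1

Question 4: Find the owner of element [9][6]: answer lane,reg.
r=9→G=1,rhi=1  c=6→T=3,p=0
L=1*4+3=7  i=1*2+0=2

7,2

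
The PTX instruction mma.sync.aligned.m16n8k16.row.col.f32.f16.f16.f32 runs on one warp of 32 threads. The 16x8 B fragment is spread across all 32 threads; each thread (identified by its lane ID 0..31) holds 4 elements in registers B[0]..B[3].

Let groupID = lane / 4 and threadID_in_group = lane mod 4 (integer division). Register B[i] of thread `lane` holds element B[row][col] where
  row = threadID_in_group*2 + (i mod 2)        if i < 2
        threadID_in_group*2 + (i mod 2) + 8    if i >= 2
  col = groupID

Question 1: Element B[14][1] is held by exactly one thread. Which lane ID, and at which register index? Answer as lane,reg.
c=1->g=1  r=14->rb=1,t=3,b0=0
L=1*4+3=7  i=1*2+0=2

7,2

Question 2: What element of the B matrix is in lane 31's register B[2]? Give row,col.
31: gr=7,th=3
[2] (3*2+0+8,7) = (14,7)

14,7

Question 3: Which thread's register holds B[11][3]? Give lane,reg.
c=3⇒gr=3  r=11⇒Rb=1,th=1,odd=1
L=3*4+1=13  i=1*2+1=3

13,3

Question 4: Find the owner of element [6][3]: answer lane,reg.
c=3->g=3  r=6->rb=0,t=3,b0=0
L=3*4+3=15  i=0*2+0=0

15,0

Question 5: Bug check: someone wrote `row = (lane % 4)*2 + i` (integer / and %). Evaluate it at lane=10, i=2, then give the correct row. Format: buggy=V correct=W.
buggy=6 correct=12

`(lane % 4)*2 + i`[10,2]->6
L=10->gid=10>>2=2, tid=10&3=2
[2]->row 2·2+0+8=12  col gid=2
row: 6 vs 12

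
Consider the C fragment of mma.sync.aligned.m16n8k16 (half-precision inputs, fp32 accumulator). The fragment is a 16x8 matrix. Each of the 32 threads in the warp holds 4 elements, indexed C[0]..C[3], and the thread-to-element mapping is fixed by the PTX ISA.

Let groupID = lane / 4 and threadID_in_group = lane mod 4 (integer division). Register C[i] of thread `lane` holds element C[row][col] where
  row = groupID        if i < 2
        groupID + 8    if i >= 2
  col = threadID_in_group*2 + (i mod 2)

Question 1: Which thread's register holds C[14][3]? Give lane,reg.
r=14->g=6,rb=1  c=3->t=1,b0=1
L=6*4+1=25  i=1*2+1=3

25,3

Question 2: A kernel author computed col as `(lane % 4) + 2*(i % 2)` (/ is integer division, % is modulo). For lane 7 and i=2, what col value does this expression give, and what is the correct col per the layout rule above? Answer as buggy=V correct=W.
`(lane % 4) + 2*(i % 2)`[7,2]→3
7: G=1,T=3
[2] (1+8,3*2+0) = (9,6)
col: 3 vs 6

buggy=3 correct=6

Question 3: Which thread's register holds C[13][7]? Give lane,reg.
r=13→G=5,rhi=1  c=7→T=3,p=1
L=5*4+3=23  i=1*2+1=3

23,3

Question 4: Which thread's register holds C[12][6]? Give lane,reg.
19,2

r=12⇒gr=4,Rb=1  c=6⇒th=3,odd=0
L=4*4+3=19  i=1*2+0=2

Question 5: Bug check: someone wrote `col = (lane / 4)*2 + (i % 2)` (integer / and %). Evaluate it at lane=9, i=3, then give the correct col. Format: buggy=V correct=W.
`(lane / 4)*2 + (i % 2)`[9,3]->5
L=9->g=9>>2=2, t=9&3=1
[3]->row 2+8=10  col 1·2+1=3
col: 5 vs 3

buggy=5 correct=3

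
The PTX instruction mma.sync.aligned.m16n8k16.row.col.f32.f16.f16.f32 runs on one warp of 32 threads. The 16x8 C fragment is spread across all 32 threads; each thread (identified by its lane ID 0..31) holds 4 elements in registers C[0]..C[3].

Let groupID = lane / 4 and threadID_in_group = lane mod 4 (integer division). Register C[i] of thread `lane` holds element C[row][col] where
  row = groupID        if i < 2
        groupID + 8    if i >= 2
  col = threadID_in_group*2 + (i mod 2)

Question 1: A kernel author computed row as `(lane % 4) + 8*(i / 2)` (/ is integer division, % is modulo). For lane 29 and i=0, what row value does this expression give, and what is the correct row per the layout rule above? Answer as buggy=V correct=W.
buggy=1 correct=7

`(lane % 4) + 8*(i / 2)`[29,0]->1
lane 29: g=7 (29/4), t=1 (29%4)
i=0: r=7+0=7, c=1*2+0=2
row: 1 vs 7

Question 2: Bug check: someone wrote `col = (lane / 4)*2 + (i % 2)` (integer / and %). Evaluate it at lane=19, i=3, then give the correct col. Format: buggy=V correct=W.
`(lane / 4)*2 + (i % 2)`[19,3]=>9
lane 19=>19/4=4, 19 mod 4=3
i=3  r:4+8=>12  c:2·3+1=>7
col: 9 vs 7

buggy=9 correct=7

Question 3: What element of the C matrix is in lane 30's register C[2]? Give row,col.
lane 30: g=7 (30/4), t=2 (30%4)
i=2: r=7+8=15, c=2*2+0=4

15,4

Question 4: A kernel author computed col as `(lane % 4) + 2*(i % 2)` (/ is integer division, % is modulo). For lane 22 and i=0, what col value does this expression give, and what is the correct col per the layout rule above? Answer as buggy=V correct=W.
buggy=2 correct=4

`(lane % 4) + 2*(i % 2)`[22,0]=>2
22: grp=5,tig=2
[0] (5+0,2*2+0) = (5,4)
col: 2 vs 4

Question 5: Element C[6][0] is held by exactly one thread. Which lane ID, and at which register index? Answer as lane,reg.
r: 6->gid=6,r8=0  c: 0->tid=0,i&1=0
L=6*4+0=24  i=0*2+0=0

24,0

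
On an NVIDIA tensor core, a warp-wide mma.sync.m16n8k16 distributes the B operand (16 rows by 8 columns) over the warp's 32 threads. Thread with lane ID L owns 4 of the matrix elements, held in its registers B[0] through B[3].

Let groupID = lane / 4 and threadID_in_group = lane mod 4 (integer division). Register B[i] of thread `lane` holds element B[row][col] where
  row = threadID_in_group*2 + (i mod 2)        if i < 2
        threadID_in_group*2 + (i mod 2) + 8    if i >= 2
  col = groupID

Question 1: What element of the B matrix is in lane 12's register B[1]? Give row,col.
1,3

lane 12->12/4=3, 12 mod 4=0
i=1  r:2·0+1+0->1  c:3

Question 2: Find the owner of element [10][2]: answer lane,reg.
9,2

c:2=>grp=2  r:10=>rB=1,tig=1,lo=0
L=2*4+1=9  i=1*2+0=2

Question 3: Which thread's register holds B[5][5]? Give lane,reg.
22,1

c: 5->gid=5  r: 5->r8=0,tid=2,i&1=1
L=5*4+2=22  i=0*2+1=1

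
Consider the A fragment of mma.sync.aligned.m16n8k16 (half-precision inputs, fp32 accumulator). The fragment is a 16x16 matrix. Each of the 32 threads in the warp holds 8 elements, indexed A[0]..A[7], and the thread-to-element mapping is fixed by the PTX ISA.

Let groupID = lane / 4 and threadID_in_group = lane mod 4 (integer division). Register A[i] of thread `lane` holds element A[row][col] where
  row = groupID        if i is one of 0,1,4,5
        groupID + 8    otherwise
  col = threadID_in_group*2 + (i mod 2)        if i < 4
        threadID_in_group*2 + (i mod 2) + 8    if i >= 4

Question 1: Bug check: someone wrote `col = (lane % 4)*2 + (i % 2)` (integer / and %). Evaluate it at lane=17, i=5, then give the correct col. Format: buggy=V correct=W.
buggy=3 correct=11

`(lane % 4)*2 + (i % 2)`[17,5]=>3
lane 17: grp=4 (17/4), tig=1 (17%4)
i=5: r=4+0=4, c=1*2+1+8=11
col: 3 vs 11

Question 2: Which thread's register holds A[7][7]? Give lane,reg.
r=7⇒gr=7,Rb=0  c=7⇒Cb=0,th=3,odd=1
L=7*4+3=31  i=0*4+0*2+1=1

31,1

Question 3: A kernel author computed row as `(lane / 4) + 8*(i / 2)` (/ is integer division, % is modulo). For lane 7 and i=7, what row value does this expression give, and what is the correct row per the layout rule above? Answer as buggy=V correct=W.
buggy=25 correct=9

`(lane / 4) + 8*(i / 2)`[7,7]->25
lane 7->7/4=1, 7 mod 4=3
i=7  r:1+8->9  c:2·3+1+8->15
row: 25 vs 9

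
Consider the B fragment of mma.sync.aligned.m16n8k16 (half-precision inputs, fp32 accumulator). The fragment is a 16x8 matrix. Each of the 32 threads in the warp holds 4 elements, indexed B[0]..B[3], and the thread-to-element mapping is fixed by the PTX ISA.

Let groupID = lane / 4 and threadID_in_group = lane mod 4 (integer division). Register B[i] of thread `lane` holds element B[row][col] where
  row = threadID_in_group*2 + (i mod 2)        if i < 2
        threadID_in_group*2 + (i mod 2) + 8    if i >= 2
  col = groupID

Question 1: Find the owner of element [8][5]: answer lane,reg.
c: 5->gid=5  r: 8->r8=1,tid=0,i&1=0
L=5*4+0=20  i=1*2+0=2

20,2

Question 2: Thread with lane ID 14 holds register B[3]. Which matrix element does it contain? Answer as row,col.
lane 14→14/4=3, 14 mod 4=2
i=3  r:2·2+1+8→13  c:3

13,3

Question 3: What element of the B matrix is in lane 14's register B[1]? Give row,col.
lane 14: G=3 (14/4), T=2 (14%4)
i=1: r=2*2+1+0=5, c=G=3

5,3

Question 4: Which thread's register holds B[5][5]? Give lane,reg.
c: 5->gid=5  r: 5->r8=0,tid=2,i&1=1
L=5*4+2=22  i=0*2+1=1

22,1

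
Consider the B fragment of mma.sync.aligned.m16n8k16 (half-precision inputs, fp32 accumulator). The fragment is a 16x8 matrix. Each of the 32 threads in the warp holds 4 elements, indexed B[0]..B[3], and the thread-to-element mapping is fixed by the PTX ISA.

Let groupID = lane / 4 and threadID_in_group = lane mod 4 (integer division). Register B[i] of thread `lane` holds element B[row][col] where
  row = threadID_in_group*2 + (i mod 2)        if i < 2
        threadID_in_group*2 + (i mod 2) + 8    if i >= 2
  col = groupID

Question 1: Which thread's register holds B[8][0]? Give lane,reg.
c=0->g=0  r=8->rb=1,t=0,b0=0
L=0*4+0=0  i=1*2+0=2

0,2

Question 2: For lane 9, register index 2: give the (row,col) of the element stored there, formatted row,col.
10,2

9: gid=2,tid=1
[2] (1*2+0+8,2) = (10,2)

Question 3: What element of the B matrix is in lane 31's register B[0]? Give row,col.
6,7

lane 31: G=7 (31/4), T=3 (31%4)
i=0: r=3*2+0+0=6, c=G=7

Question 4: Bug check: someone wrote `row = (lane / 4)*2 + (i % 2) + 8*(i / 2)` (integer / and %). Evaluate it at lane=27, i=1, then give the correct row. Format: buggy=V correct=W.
`(lane / 4)*2 + (i % 2) + 8*(i / 2)`[27,1]→13
27: G=6,T=3
[1] (3*2+1+0,6) = (7,6)
row: 13 vs 7

buggy=13 correct=7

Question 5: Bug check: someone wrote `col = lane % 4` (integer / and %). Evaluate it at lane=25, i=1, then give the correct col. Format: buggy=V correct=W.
`lane % 4`[25,1]⇒1
lane 25: gr=6 (25/4), th=1 (25%4)
i=1: r=1*2+1+0=3, c=gr=6
col: 1 vs 6

buggy=1 correct=6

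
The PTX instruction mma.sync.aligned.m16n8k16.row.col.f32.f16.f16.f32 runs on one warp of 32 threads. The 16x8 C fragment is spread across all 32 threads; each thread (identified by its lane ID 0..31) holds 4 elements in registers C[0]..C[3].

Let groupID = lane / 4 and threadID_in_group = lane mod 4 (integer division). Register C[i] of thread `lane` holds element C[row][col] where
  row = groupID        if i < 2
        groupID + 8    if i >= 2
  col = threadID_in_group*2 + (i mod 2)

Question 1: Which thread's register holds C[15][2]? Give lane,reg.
r: 15->gid=7,r8=1  c: 2->tid=1,i&1=0
L=7*4+1=29  i=1*2+0=2

29,2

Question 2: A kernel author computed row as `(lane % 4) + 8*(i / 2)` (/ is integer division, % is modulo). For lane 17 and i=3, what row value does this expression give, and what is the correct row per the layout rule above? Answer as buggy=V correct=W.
buggy=9 correct=12

`(lane % 4) + 8*(i / 2)`[17,3]⇒9
L=17⇒gr=17>>2=4, th=17&3=1
[3]⇒row 4+8=12  col 1·2+1=3
row: 9 vs 12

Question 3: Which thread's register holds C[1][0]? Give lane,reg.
r: 1->gid=1,r8=0  c: 0->tid=0,i&1=0
L=1*4+0=4  i=0*2+0=0

4,0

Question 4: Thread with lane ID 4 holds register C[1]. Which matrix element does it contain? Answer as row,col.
lane 4->4/4=1, 4 mod 4=0
i=1  r:1+0->1  c:2·0+1->1

1,1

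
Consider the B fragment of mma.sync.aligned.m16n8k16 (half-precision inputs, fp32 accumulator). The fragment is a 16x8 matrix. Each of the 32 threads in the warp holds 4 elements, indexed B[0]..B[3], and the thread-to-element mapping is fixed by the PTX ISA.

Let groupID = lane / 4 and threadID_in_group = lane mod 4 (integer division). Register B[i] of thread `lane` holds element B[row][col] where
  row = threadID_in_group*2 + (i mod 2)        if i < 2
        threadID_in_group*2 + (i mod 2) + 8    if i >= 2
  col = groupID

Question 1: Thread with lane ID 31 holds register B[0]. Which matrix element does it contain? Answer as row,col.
6,7

L=31->g=31>>2=7, t=31&3=3
[0]->row 3·2+0+0=6  col g=7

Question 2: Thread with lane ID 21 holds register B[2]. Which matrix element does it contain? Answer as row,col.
21: gid=5,tid=1
[2] (1*2+0+8,5) = (10,5)

10,5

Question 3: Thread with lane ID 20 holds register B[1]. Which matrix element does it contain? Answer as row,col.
1,5

lane 20: g=5 (20/4), t=0 (20%4)
i=1: r=0*2+1+0=1, c=g=5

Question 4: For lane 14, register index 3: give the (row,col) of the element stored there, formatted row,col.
13,3

lane 14⇒14/4=3, 14 mod 4=2
i=3  r:2·2+1+8⇒13  c:3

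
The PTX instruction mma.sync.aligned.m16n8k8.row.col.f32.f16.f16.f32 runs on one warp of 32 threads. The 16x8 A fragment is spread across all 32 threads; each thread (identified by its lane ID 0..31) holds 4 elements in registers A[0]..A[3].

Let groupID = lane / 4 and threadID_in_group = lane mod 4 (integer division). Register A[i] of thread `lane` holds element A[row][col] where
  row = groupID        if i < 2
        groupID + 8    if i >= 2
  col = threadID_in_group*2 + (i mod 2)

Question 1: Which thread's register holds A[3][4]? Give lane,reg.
r=3→G=3,rhi=0  c=4→T=2,p=0
L=3*4+2=14  i=0*2+0=0

14,0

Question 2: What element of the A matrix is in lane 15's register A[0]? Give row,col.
L=15->gid=15>>2=3, tid=15&3=3
[0]->row 3+0=3  col 3·2+0=6

3,6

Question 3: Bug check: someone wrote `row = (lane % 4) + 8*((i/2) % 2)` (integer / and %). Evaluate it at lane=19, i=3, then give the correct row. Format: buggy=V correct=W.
buggy=11 correct=12

`(lane % 4) + 8*((i/2) % 2)`[19,3]→11
lane 19→19/4=4, 19 mod 4=3
i=3  r:4+8→12  c:2·3+1→7
row: 11 vs 12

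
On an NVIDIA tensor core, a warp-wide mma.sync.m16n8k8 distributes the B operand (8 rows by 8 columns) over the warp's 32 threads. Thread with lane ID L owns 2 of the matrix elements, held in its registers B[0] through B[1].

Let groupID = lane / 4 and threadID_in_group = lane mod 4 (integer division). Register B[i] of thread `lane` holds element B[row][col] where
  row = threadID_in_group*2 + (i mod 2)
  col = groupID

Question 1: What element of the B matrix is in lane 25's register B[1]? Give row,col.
3,6

25: G=6,T=1
[1] (1*2+1,6) = (3,6)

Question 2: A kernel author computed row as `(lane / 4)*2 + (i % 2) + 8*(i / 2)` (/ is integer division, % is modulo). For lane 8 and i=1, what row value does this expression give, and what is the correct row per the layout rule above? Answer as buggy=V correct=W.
buggy=5 correct=1

`(lane / 4)*2 + (i % 2) + 8*(i / 2)`[8,1]->5
lane 8: g=2 (8/4), t=0 (8%4)
i=1: r=0*2+1=1, c=g=2
row: 5 vs 1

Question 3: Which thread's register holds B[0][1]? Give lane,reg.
4,0

c=1->g=1  r=0->t=0,b0=0
L=1*4+0=4  i=0=0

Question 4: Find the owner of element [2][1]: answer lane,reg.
c=1⇒gr=1  r=2⇒th=1,odd=0
L=1*4+1=5  i=0=0

5,0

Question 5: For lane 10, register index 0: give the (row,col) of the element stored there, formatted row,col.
4,2

L=10->g=10>>2=2, t=10&3=2
[0]->row 2·2+0=4  col g=2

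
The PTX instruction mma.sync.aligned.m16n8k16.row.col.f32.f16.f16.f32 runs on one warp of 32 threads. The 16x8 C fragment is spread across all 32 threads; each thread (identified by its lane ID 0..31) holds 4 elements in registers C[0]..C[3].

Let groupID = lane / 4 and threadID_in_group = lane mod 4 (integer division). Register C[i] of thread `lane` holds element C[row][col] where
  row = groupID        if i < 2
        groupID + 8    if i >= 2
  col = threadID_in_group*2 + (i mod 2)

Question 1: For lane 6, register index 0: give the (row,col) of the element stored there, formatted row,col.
1,4

L=6->g=6>>2=1, t=6&3=2
[0]->row 1+0=1  col 2·2+0=4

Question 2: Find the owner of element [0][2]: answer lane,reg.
r=0->g=0,rb=0  c=2->t=1,b0=0
L=0*4+1=1  i=0*2+0=0

1,0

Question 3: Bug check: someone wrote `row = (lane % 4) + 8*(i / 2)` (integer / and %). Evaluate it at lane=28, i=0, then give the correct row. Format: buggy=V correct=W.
`(lane % 4) + 8*(i / 2)`[28,0]->0
lane 28: g=7 (28/4), t=0 (28%4)
i=0: r=7+0=7, c=0*2+0=0
row: 0 vs 7

buggy=0 correct=7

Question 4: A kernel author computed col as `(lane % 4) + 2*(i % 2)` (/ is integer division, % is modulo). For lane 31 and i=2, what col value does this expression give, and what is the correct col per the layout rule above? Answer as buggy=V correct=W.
buggy=3 correct=6

`(lane % 4) + 2*(i % 2)`[31,2]→3
lane 31→31/4=7, 31 mod 4=3
i=2  r:7+8→15  c:2·3+0→6
col: 3 vs 6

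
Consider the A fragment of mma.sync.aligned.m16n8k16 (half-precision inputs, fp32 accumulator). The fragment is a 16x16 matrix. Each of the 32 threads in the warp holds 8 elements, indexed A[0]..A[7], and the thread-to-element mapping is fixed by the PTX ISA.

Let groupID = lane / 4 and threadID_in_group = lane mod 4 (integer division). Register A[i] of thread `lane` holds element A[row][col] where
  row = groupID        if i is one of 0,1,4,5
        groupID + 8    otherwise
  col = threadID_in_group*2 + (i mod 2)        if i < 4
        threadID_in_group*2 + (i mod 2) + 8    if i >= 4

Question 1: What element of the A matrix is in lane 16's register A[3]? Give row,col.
lane 16->16/4=4, 16 mod 4=0
i=3  r:4+8->12  c:2·0+1+0->1

12,1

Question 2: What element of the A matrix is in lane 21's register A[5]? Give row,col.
L=21->g=21>>2=5, t=21&3=1
[5]->row 5+0=5  col 1·2+1+8=11

5,11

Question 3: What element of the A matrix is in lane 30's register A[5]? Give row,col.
lane 30: G=7 (30/4), T=2 (30%4)
i=5: r=7+0=7, c=2*2+1+8=13

7,13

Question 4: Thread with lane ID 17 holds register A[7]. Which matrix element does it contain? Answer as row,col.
17: g=4,t=1
[7] (4+8,1*2+1+8) = (12,11)

12,11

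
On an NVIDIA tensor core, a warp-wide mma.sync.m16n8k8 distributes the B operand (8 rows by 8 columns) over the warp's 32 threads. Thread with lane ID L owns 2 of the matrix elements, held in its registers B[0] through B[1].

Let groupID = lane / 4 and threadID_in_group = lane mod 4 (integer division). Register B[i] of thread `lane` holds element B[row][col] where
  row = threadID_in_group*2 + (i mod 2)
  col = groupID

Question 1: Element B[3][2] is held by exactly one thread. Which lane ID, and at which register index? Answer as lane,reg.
c:2=>grp=2  r:3=>tig=1,lo=1
L=2*4+1=9  i=1=1

9,1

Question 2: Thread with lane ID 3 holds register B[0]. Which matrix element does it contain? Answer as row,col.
6,0

lane 3: gid=0 (3/4), tid=3 (3%4)
i=0: r=3*2+0=6, c=gid=0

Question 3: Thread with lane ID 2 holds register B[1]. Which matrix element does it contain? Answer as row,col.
5,0

2: G=0,T=2
[1] (2*2+1,0) = (5,0)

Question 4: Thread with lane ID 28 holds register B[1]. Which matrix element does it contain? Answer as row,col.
28: G=7,T=0
[1] (0*2+1,7) = (1,7)

1,7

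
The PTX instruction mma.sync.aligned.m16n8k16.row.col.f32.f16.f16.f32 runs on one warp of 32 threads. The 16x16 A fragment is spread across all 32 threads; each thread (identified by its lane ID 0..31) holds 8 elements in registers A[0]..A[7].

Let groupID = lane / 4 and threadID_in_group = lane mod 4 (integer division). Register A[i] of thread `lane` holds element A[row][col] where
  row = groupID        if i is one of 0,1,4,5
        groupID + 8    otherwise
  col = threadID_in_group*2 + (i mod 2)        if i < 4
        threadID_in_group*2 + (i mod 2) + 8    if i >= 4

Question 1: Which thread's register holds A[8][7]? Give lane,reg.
3,3

r=8->g=0,rb=1  c=7->cb=0,t=3,b0=1
L=0*4+3=3  i=0*4+1*2+1=3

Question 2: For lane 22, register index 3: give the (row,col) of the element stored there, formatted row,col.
lane 22: grp=5 (22/4), tig=2 (22%4)
i=3: r=5+8=13, c=2*2+1+0=5

13,5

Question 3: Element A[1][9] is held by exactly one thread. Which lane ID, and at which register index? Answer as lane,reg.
4,5

r=1⇒gr=1,Rb=0  c=9⇒Cb=1,th=0,odd=1
L=1*4+0=4  i=1*4+0*2+1=5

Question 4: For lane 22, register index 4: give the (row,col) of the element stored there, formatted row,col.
5,12

lane 22: G=5 (22/4), T=2 (22%4)
i=4: r=5+0=5, c=2*2+0+8=12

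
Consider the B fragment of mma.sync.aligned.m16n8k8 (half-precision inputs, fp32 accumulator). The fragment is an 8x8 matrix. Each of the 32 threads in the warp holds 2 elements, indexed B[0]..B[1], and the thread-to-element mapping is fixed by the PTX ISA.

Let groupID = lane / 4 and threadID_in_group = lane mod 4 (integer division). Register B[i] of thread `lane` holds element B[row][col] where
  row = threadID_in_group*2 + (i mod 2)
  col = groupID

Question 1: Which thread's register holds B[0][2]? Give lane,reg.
c:2=>grp=2  r:0=>tig=0,lo=0
L=2*4+0=8  i=0=0

8,0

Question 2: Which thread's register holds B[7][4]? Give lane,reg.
19,1

c=4→G=4  r=7→T=3,p=1
L=4*4+3=19  i=1=1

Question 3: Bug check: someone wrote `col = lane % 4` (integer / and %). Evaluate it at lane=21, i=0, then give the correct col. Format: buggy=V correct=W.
buggy=1 correct=5

`lane % 4`[21,0]->1
lane 21->21/4=5, 21 mod 4=1
i=0  r:2·1+0->2  c:5
col: 1 vs 5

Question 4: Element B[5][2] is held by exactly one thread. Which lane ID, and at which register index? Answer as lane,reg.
c=2⇒gr=2  r=5⇒th=2,odd=1
L=2*4+2=10  i=1=1

10,1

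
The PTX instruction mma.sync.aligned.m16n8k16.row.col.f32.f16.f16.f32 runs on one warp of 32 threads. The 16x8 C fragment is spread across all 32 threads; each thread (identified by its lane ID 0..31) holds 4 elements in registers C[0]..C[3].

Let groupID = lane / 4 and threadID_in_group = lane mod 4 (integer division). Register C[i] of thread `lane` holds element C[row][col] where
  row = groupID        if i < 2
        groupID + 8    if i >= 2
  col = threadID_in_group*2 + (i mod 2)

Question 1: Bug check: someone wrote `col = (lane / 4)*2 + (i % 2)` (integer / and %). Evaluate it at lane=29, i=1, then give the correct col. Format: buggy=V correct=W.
`(lane / 4)*2 + (i % 2)`[29,1]->15
lane 29: g=7 (29/4), t=1 (29%4)
i=1: r=7+0=7, c=1*2+1=3
col: 15 vs 3

buggy=15 correct=3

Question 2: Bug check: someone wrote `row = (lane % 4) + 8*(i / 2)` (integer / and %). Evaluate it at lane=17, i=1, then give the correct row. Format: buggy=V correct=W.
buggy=1 correct=4

`(lane % 4) + 8*(i / 2)`[17,1]⇒1
lane 17: gr=4 (17/4), th=1 (17%4)
i=1: r=4+0=4, c=1*2+1=3
row: 1 vs 4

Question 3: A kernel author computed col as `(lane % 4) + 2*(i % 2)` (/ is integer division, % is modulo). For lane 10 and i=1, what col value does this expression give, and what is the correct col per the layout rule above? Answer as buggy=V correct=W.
buggy=4 correct=5

`(lane % 4) + 2*(i % 2)`[10,1]->4
lane 10: gid=2 (10/4), tid=2 (10%4)
i=1: r=2+0=2, c=2*2+1=5
col: 4 vs 5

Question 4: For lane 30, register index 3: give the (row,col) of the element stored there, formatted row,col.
15,5

30: G=7,T=2
[3] (7+8,2*2+1) = (15,5)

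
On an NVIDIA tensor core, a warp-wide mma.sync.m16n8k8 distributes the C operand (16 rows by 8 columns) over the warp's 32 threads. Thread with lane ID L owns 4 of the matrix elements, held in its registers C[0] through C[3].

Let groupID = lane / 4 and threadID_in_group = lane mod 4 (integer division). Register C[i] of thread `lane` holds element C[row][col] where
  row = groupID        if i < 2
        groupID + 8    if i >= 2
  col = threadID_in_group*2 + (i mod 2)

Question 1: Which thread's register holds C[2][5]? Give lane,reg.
10,1

r: 2->gid=2,r8=0  c: 5->tid=2,i&1=1
L=2*4+2=10  i=0*2+1=1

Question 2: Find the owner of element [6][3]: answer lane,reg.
r=6⇒gr=6,Rb=0  c=3⇒th=1,odd=1
L=6*4+1=25  i=0*2+1=1

25,1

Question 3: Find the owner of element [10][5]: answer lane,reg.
r:10=>grp=2,rB=1  c:5=>tig=2,lo=1
L=2*4+2=10  i=1*2+1=3

10,3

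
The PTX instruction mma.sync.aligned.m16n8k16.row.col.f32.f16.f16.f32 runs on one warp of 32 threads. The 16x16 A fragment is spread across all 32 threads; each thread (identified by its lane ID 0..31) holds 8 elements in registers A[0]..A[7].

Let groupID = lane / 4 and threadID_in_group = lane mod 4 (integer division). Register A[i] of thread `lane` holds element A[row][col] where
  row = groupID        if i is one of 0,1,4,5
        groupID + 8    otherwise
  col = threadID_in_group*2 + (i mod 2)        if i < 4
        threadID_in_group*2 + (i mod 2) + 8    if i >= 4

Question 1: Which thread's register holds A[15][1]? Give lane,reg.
28,3

r:15=>grp=7,rB=1  c:1=>cB=0,tig=0,lo=1
L=7*4+0=28  i=0*4+1*2+1=3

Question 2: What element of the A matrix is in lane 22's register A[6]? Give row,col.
22: gr=5,th=2
[6] (5+8,2*2+0+8) = (13,12)

13,12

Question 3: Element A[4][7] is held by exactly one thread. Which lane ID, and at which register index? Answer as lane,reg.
r=4->g=4,rb=0  c=7->cb=0,t=3,b0=1
L=4*4+3=19  i=0*4+0*2+1=1

19,1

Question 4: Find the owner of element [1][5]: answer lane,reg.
6,1

r=1→G=1,rhi=0  c=5→chi=0,T=2,p=1
L=1*4+2=6  i=0*4+0*2+1=1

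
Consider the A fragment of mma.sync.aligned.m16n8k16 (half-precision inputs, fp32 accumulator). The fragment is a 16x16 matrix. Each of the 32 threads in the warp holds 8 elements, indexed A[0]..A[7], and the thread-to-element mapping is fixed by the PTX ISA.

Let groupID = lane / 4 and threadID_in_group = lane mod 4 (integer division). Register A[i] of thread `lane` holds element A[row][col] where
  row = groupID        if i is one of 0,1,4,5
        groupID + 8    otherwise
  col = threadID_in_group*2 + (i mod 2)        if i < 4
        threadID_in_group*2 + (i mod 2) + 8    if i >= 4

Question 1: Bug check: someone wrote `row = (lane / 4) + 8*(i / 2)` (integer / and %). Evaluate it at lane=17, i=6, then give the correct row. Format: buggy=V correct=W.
buggy=28 correct=12

`(lane / 4) + 8*(i / 2)`[17,6]=>28
L=17=>grp=17>>2=4, tig=17&3=1
[6]=>row 4+8=12  col 1·2+0+8=10
row: 28 vs 12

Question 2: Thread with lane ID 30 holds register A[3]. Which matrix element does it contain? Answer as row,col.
15,5

lane 30=>30/4=7, 30 mod 4=2
i=3  r:7+8=>15  c:2·2+1+0=>5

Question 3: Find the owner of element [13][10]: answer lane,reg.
21,6

r=13⇒gr=5,Rb=1  c=10⇒Cb=1,th=1,odd=0
L=5*4+1=21  i=1*4+1*2+0=6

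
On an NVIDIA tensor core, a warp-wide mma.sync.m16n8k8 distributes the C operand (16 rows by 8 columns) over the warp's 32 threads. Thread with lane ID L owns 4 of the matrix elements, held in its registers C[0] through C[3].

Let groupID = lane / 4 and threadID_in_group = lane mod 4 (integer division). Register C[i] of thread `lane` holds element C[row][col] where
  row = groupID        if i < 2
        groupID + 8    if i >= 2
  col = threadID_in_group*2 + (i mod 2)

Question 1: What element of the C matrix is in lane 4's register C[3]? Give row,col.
9,1

lane 4->4/4=1, 4 mod 4=0
i=3  r:1+8->9  c:2·0+1->1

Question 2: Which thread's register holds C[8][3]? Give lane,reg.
1,3

r:8=>grp=0,rB=1  c:3=>tig=1,lo=1
L=0*4+1=1  i=1*2+1=3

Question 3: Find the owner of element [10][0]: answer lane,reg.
8,2

r=10->g=2,rb=1  c=0->t=0,b0=0
L=2*4+0=8  i=1*2+0=2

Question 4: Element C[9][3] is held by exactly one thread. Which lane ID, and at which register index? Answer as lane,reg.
5,3

r: 9->gid=1,r8=1  c: 3->tid=1,i&1=1
L=1*4+1=5  i=1*2+1=3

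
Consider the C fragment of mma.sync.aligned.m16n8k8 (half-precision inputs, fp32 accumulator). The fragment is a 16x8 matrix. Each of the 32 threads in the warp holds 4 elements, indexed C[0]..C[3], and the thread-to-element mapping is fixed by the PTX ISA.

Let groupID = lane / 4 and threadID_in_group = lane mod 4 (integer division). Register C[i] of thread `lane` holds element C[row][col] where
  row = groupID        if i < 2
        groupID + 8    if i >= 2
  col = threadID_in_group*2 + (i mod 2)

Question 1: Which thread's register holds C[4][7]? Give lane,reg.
19,1

r=4⇒gr=4,Rb=0  c=7⇒th=3,odd=1
L=4*4+3=19  i=0*2+1=1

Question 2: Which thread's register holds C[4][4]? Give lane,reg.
r=4⇒gr=4,Rb=0  c=4⇒th=2,odd=0
L=4*4+2=18  i=0*2+0=0

18,0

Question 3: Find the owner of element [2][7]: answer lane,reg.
11,1

r=2→G=2,rhi=0  c=7→T=3,p=1
L=2*4+3=11  i=0*2+1=1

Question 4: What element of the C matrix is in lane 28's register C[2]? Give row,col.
28: gr=7,th=0
[2] (7+8,0*2+0) = (15,0)

15,0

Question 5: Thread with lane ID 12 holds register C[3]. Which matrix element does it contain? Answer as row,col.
L=12=>grp=12>>2=3, tig=12&3=0
[3]=>row 3+8=11  col 0·2+1=1

11,1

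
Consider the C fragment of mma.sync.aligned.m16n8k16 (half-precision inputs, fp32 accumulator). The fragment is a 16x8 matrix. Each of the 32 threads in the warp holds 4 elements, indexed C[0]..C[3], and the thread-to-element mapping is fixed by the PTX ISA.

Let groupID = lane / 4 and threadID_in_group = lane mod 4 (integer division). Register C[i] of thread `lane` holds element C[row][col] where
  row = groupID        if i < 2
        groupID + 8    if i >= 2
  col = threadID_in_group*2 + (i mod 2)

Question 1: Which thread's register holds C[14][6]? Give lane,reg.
r:14=>grp=6,rB=1  c:6=>tig=3,lo=0
L=6*4+3=27  i=1*2+0=2

27,2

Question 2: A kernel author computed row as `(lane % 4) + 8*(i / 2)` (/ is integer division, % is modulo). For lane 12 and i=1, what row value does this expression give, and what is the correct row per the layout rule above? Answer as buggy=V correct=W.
buggy=0 correct=3

`(lane % 4) + 8*(i / 2)`[12,1]→0
L=12→G=12>>2=3, T=12&3=0
[1]→row 3+0=3  col 0·2+1=1
row: 0 vs 3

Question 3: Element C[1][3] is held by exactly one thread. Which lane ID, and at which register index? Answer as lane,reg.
r: 1->gid=1,r8=0  c: 3->tid=1,i&1=1
L=1*4+1=5  i=0*2+1=1

5,1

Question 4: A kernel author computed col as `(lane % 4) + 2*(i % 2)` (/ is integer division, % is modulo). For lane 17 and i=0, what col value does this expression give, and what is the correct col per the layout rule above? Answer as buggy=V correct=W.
buggy=1 correct=2

`(lane % 4) + 2*(i % 2)`[17,0]⇒1
lane 17: gr=4 (17/4), th=1 (17%4)
i=0: r=4+0=4, c=1*2+0=2
col: 1 vs 2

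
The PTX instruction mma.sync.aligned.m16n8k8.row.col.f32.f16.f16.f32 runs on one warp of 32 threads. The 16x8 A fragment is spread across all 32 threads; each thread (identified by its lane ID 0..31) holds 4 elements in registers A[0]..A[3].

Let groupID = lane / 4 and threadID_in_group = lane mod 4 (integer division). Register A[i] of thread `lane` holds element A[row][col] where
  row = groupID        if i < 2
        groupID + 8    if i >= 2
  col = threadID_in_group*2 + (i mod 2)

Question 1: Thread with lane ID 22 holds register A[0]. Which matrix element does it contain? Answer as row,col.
5,4

L=22→G=22>>2=5, T=22&3=2
[0]→row 5+0=5  col 2·2+0=4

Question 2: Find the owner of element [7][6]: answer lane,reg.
31,0

r=7→G=7,rhi=0  c=6→T=3,p=0
L=7*4+3=31  i=0*2+0=0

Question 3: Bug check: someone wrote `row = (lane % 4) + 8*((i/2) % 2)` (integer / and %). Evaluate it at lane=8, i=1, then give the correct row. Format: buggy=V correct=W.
buggy=0 correct=2

`(lane % 4) + 8*((i/2) % 2)`[8,1]=>0
8: grp=2,tig=0
[1] (2+0,0*2+1) = (2,1)
row: 0 vs 2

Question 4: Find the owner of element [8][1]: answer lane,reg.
0,3

r:8=>grp=0,rB=1  c:1=>tig=0,lo=1
L=0*4+0=0  i=1*2+1=3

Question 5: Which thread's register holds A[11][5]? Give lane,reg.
14,3

r:11=>grp=3,rB=1  c:5=>tig=2,lo=1
L=3*4+2=14  i=1*2+1=3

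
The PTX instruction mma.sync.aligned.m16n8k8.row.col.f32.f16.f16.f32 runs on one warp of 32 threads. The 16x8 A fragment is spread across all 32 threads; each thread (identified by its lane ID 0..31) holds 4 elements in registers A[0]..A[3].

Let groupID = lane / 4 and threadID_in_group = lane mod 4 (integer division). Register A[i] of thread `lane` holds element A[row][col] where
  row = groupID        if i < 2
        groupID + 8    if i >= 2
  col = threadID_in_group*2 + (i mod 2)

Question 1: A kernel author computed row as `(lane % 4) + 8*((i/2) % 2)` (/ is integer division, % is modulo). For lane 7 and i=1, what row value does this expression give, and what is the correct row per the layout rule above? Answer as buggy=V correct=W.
`(lane % 4) + 8*((i/2) % 2)`[7,1]⇒3
lane 7: gr=1 (7/4), th=3 (7%4)
i=1: r=1+0=1, c=3*2+1=7
row: 3 vs 1

buggy=3 correct=1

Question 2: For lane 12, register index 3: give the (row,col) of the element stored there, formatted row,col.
lane 12⇒12/4=3, 12 mod 4=0
i=3  r:3+8⇒11  c:2·0+1⇒1

11,1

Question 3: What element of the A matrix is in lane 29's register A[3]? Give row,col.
15,3

lane 29: grp=7 (29/4), tig=1 (29%4)
i=3: r=7+8=15, c=1*2+1=3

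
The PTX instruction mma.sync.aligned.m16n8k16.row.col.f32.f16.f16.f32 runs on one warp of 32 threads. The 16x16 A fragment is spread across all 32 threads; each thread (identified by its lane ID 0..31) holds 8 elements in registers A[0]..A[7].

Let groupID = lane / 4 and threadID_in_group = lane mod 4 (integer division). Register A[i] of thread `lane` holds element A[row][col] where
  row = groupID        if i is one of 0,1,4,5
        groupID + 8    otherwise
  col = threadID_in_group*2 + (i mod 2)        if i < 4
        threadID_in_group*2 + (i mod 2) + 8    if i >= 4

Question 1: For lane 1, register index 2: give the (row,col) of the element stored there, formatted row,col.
8,2

lane 1: gr=0 (1/4), th=1 (1%4)
i=2: r=0+8=8, c=1*2+0+0=2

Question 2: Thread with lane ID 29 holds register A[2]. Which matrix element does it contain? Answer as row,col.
15,2

lane 29⇒29/4=7, 29 mod 4=1
i=2  r:7+8⇒15  c:2·1+0+0⇒2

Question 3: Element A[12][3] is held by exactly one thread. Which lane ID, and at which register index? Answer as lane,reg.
17,3

r=12⇒gr=4,Rb=1  c=3⇒Cb=0,th=1,odd=1
L=4*4+1=17  i=0*4+1*2+1=3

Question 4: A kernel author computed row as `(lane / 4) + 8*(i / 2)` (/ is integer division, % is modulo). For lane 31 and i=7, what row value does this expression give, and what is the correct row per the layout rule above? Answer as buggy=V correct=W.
`(lane / 4) + 8*(i / 2)`[31,7]->31
L=31->gid=31>>2=7, tid=31&3=3
[7]->row 7+8=15  col 3·2+1+8=15
row: 31 vs 15

buggy=31 correct=15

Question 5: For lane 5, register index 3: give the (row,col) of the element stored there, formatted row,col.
9,3

5: g=1,t=1
[3] (1+8,1*2+1+0) = (9,3)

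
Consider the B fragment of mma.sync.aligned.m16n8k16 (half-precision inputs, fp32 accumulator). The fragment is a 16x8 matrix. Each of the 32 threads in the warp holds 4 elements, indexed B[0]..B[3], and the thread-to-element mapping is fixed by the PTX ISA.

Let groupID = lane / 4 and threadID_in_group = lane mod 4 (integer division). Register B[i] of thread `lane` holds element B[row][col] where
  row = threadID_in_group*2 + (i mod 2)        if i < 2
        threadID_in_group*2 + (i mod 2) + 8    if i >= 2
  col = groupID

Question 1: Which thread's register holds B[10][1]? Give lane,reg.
c=1⇒gr=1  r=10⇒Rb=1,th=1,odd=0
L=1*4+1=5  i=1*2+0=2

5,2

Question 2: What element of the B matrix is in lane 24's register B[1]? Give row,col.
1,6

lane 24=>24/4=6, 24 mod 4=0
i=1  r:2·0+1+0=>1  c:6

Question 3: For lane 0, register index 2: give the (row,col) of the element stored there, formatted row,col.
lane 0=>0/4=0, 0 mod 4=0
i=2  r:2·0+0+8=>8  c:0

8,0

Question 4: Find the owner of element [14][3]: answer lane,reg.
c=3->g=3  r=14->rb=1,t=3,b0=0
L=3*4+3=15  i=1*2+0=2

15,2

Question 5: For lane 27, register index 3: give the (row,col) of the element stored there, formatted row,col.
15,6

L=27=>grp=27>>2=6, tig=27&3=3
[3]=>row 3·2+1+8=15  col grp=6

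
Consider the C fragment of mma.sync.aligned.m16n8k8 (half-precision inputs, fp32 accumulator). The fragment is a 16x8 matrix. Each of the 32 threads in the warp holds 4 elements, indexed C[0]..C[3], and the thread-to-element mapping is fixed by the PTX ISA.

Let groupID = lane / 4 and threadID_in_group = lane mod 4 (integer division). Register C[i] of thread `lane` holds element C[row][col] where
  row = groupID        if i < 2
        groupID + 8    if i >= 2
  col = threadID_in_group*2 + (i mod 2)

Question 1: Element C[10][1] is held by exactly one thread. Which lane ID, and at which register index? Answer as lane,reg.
r: 10->gid=2,r8=1  c: 1->tid=0,i&1=1
L=2*4+0=8  i=1*2+1=3

8,3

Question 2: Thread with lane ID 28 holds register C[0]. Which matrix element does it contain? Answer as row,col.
lane 28: G=7 (28/4), T=0 (28%4)
i=0: r=7+0=7, c=0*2+0=0

7,0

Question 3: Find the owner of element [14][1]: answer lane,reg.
24,3

r: 14->gid=6,r8=1  c: 1->tid=0,i&1=1
L=6*4+0=24  i=1*2+1=3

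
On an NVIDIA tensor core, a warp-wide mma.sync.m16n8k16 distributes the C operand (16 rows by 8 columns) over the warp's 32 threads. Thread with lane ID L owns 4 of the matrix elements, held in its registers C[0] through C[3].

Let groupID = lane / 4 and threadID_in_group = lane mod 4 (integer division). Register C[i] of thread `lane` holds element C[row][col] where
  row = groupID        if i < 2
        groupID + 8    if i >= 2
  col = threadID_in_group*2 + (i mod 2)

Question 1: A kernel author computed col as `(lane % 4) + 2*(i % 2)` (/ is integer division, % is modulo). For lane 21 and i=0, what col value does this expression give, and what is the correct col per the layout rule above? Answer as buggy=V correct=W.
buggy=1 correct=2

`(lane % 4) + 2*(i % 2)`[21,0]⇒1
lane 21⇒21/4=5, 21 mod 4=1
i=0  r:5+0⇒5  c:2·1+0⇒2
col: 1 vs 2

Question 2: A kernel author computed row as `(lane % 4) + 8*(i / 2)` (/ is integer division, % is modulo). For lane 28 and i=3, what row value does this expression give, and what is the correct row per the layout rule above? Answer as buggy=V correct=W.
buggy=8 correct=15

`(lane % 4) + 8*(i / 2)`[28,3]=>8
lane 28: grp=7 (28/4), tig=0 (28%4)
i=3: r=7+8=15, c=0*2+1=1
row: 8 vs 15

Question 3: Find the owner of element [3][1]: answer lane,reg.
12,1

r=3->g=3,rb=0  c=1->t=0,b0=1
L=3*4+0=12  i=0*2+1=1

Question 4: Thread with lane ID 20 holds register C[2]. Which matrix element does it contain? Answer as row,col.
lane 20→20/4=5, 20 mod 4=0
i=2  r:5+8→13  c:2·0+0→0

13,0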